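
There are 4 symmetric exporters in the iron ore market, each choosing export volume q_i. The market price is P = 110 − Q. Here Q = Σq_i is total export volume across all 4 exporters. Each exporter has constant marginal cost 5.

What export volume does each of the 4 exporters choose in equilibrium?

A representative exporter's profit is π_i = q_i(110 − Q) − 5q_i, with Q = q_i + Σ_{j≠i} q_j.
First-order condition: 105 − 2q_i − Σ_{j≠i} q_j = 0.
Imposing symmetry (q_j = q for all j) turns Σ_{j≠i} q_j into 3q, so 105 = 5q and q = 21.

21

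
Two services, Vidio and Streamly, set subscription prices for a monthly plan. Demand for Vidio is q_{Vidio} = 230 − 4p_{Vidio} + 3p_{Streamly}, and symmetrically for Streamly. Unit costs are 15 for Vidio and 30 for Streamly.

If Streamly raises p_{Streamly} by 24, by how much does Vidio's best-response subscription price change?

9

Vidio's profit: π = (p_{Vidio} − 15)(230 − 4p_{Vidio} + 3p_{Streamly}).
∂π/∂p_{Vidio} = 290 − 8p_{Vidio} + 3p_{Streamly} = 0 ⇒ p_{Vidio} = 36.25 + 0.375p_{Streamly}.
The reaction-function slope is 0.375, so a 24-unit rise in p_{Streamly} moves p_{Vidio} by 0.375 × 24 = 9. Vidio's best response rises — the actions are strategic complements.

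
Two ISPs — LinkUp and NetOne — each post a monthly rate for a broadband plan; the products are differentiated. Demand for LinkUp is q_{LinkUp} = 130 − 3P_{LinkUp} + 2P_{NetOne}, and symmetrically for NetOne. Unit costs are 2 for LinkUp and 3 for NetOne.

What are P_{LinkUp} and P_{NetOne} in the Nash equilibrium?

34.1875, 34.5625

LinkUp's profit: π = (P_{LinkUp} − 2)(130 − 3P_{LinkUp} + 2P_{NetOne}).
∂π/∂P_{LinkUp} = 136 − 6P_{LinkUp} + 2P_{NetOne} = 0 ⇒ P_{LinkUp} = 68/3 + (1/3)P_{NetOne}.
Similarly P_{NetOne} = 139/6 + (1/3)P_{LinkUp}.
Plugging P_{NetOne} into LinkUp's best response: P_{LinkUp} = 68/3 + (1/3)(139/6 + (1/3)P_{LinkUp}) ⇒ (8/9)P_{LinkUp} = 547/18, so P_{LinkUp} = 34.1875.
Then P_{NetOne} = 139/6 + (1/3)·34.1875 = 34.5625.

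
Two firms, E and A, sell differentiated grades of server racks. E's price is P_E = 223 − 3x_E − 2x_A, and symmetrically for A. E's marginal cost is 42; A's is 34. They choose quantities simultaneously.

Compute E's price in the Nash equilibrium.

108.375

Firm E's profit: π = x_E(223 − 3x_E − 2x_A) − 42x_E.
∂π/∂x_E = 181 − 6x_E − 2x_A = 0 ⇒ x_E = 181/6 − (1/3)x_A.
Similarly x_A = 31.5 − (1/3)x_E.
Substituting the second reaction function into the first: x_E = 181/6 − (1/3)(31.5 − (1/3)x_E), which gives (8/9)x_E = 59/3 ⇒ x_E = 22.125.
Then x_A = 31.5 − (1/3)·22.125 = 24.125.
P_E = 223 − 3·22.125 − 2·24.125 = 108.375.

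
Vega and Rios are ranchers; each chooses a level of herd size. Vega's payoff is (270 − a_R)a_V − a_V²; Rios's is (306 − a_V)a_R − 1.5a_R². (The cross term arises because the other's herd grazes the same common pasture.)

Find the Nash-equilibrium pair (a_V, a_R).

Expanding Vega's payoff: 270a_V − a_Ra_V − a_V².
∂π/∂a_V = 270 − a_R − 2a_V = 0, so a_V = 135 − 0.5a_R.
Likewise for Rios: a_R = 102 − (1/3)a_V.
Substituting the second reaction function into the first: a_V = 135 − 0.5(102 − (1/3)a_V), which gives (5/6)a_V = 84 ⇒ a_V = 100.8.
Then a_R = 102 − (1/3)·100.8 = 68.4.

100.8, 68.4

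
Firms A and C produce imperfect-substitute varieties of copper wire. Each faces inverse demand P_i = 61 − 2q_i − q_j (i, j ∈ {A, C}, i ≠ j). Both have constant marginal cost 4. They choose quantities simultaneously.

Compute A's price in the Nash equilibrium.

26.8

Firm A's profit: π = q_A(61 − 2q_A − q_C) − 4q_A.
∂π/∂q_A = 57 − 4q_A − q_C = 0 ⇒ q_A = 14.25 − 0.25q_C.
The game is symmetric, so in equilibrium q_C = q_A: the reaction function gives 1.25q_A = 14.25, hence q_A = 11.4.
P_A = 61 − 2·11.4 − 11.4 = 26.8.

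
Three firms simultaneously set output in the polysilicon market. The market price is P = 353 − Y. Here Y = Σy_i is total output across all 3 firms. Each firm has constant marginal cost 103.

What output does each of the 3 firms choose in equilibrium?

62.5

A representative firm's profit is π_i = y_i(353 − Y) − 103y_i, with Y = y_i + Σ_{j≠i} y_j.
First-order condition: 250 − 2y_i − Σ_{j≠i} y_j = 0.
With identical firms, set every y_j = y: then 250 − 2y − 2y = 0, i.e. y = 250/4 = 62.5.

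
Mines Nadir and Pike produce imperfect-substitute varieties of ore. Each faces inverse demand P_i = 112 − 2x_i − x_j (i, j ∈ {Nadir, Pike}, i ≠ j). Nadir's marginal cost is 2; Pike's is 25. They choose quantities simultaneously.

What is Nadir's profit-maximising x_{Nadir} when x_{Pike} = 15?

23.75

Mine Nadir's profit: π = x_{Nadir}(112 − 2x_{Nadir} − x_{Pike}) − 2x_{Nadir}.
∂π/∂x_{Nadir} = 110 − 4x_{Nadir} − x_{Pike} = 0 ⇒ x_{Nadir} = 27.5 − 0.25x_{Pike}.
At x_{Pike} = 15: x_{Nadir} = 27.5 − 0.25·15 = 23.75.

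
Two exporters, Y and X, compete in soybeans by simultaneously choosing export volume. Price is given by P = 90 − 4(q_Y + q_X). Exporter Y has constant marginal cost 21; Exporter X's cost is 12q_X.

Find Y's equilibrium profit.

Exporter Y's profit: π = q_Y(90 − 4(q_Y + q_X)) − 21q_Y.
∂π/∂q_Y = 69 − 8q_Y − 4q_X = 0, so q_Y = 8.625 − 0.5q_X.
By the same steps for X: q_X = 9.75 − 0.5q_Y.
Solving the two reaction functions simultaneously: (1 − (−0.5)(−0.5))q_Y = 8.625 − 0.5·9.75, so 0.75q_Y = 3.75 and q_Y = 5.
Then q_X = 9.75 − 0.5·5 = 7.25.
Price P = 90 − 4·12.25 = 41.
Y's profit: (41 − 21)·5 = 100.

100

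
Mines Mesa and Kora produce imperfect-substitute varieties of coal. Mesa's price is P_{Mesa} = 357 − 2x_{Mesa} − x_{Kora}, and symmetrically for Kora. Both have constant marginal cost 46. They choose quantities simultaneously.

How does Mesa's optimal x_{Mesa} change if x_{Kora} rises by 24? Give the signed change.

-6

Mine Mesa's profit: π = x_{Mesa}(357 − 2x_{Mesa} − x_{Kora}) − 46x_{Mesa}.
∂π/∂x_{Mesa} = 311 − 4x_{Mesa} − x_{Kora} = 0 ⇒ x_{Mesa} = 77.75 − 0.25x_{Kora}.
The reaction-function slope is −0.25, so a 24-unit rise in x_{Kora} moves x_{Mesa} by −0.25 × 24 = −6. Mesa's best response falls — the actions are strategic substitutes.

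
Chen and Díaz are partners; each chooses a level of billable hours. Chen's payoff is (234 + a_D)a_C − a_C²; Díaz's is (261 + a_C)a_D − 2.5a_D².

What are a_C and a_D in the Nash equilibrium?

159, 84

Expanding Chen's payoff: 234a_C + a_Da_C − a_C².
∂π/∂a_C = 234 + a_D − 2a_C = 0, so a_C = 117 + 0.5a_D.
Likewise for Díaz: a_D = 52.2 + 0.2a_C.
Substituting the second reaction function into the first: a_C = 117 + 0.5(52.2 + 0.2a_C), which gives 0.9a_C = 143.1 ⇒ a_C = 159.
Then a_D = 52.2 + 0.2·159 = 84.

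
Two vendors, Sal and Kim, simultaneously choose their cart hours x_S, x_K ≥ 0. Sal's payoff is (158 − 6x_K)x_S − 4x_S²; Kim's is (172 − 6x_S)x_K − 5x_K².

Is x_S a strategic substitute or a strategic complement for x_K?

strategic substitutes

Expanding Sal's payoff: 158x_S − 6x_Kx_S − 4x_S².
∂π/∂x_S = 158 − 6x_K − 8x_S = 0, so x_S = 19.75 − 0.75x_K.
The best-response slope dx_S/dx_K = −0.75 < 0: the reaction function is downward-sloping, so the choices are strategic substitutes.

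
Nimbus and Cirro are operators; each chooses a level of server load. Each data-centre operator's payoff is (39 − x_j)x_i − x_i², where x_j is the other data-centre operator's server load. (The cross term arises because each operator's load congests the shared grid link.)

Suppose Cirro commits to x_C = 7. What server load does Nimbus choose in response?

16

Nimbus's payoff is (39 − x_C)x_N − x_N².
∂π/∂x_N = 39 − x_C − 2x_N = 0, so x_N = 19.5 − 0.5x_C.
At x_C = 7: x_N = 19.5 − 0.5·7 = 16.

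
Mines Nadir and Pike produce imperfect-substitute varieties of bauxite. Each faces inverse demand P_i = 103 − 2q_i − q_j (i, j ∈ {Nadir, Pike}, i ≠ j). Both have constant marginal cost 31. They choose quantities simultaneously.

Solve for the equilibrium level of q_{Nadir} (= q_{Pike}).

Mine Nadir's profit: π = q_{Nadir}(103 − 2q_{Nadir} − q_{Pike}) − 31q_{Nadir}.
∂π/∂q_{Nadir} = 72 − 4q_{Nadir} − q_{Pike} = 0 ⇒ q_{Nadir} = 18 − 0.25q_{Pike}.
By symmetry q_{Pike} = q_{Nadir}; substituting into the reaction function, 1.25q_{Nadir} = 18 and q_{Nadir} = 14.4.

14.4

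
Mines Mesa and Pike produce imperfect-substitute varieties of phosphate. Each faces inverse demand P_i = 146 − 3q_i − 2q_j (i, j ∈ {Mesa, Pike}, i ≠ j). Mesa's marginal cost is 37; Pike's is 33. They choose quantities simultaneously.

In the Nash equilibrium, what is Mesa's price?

Mine Mesa's profit: π = q_{Mesa}(146 − 3q_{Mesa} − 2q_{Pike}) − 37q_{Mesa}.
∂π/∂q_{Mesa} = 109 − 6q_{Mesa} − 2q_{Pike} = 0 ⇒ q_{Mesa} = 109/6 − (1/3)q_{Pike}.
Similarly q_{Pike} = 113/6 − (1/3)q_{Mesa}.
Substituting the second reaction function into the first: q_{Mesa} = 109/6 − (1/3)(113/6 − (1/3)q_{Mesa}), which gives (8/9)q_{Mesa} = 107/9 ⇒ q_{Mesa} = 13.375.
Then q_{Pike} = 113/6 − (1/3)·13.375 = 14.375.
P_{Mesa} = 146 − 3·13.375 − 2·14.375 = 77.125.

77.125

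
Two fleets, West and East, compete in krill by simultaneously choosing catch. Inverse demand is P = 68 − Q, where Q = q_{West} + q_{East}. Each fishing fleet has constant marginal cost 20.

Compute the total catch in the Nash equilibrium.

32

Fishing fleet West's profit: π = q_{West}(68 − (q_{West} + q_{East})) − 20q_{West}.
∂π/∂q_{West} = 48 − 2q_{West} − q_{East} = 0, so q_{West} = 24 − 0.5q_{East}.
By symmetry q_{East} = q_{West}; substituting into the reaction function, 1.5q_{West} = 24 and q_{West} = 16.
Total catch: 16 + 16 = 32.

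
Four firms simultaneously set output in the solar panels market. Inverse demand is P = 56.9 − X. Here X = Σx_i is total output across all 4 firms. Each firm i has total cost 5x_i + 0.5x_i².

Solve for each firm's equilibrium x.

8.65

A representative firm's profit is π_i = x_i(56.9 − X) − 5x_i − 0.5x_i², with X = x_i + Σ_{j≠i} x_j.
First-order condition: 51.9 − 3x_i − Σ_{j≠i} x_j = 0.
In a symmetric equilibrium every firm chooses the same x, so Σ_{j≠i} x_j = 3x. The condition becomes 51.9 − 6x = 0, giving x = 51.9/6 = 8.65.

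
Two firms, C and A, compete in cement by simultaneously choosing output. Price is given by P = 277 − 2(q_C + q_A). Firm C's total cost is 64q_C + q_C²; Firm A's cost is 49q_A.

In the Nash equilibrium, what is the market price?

143.2

Firm C's profit: π = q_C(277 − 2(q_C + q_A)) − 64q_C − q_C².
∂π/∂q_C = 213 − 6q_C − 2q_A = 0, so q_C = 35.5 − (1/3)q_A.
For A: ∂π/∂q_A = 228 − 4q_A − 2q_C = 0 ⇒ q_A = 57 − 0.5q_C.
Plugging q_A into C's best response: q_C = 35.5 − (1/3)(57 − 0.5q_C) ⇒ (5/6)q_C = 16.5, so q_C = 19.8.
Then q_A = 57 − 0.5·19.8 = 47.1.
Equilibrium price: P = 277 − 2·66.9 = 143.2.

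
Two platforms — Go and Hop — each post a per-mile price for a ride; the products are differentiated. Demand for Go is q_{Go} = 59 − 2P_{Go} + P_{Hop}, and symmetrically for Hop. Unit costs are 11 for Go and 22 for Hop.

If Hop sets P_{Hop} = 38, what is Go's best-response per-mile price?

Go's profit: π = (P_{Go} − 11)(59 − 2P_{Go} + P_{Hop}).
∂π/∂P_{Go} = 81 − 4P_{Go} + P_{Hop} = 0 ⇒ P_{Go} = 20.25 + 0.25P_{Hop}.
At P_{Hop} = 38: P_{Go} = 20.25 + 0.25·38 = 29.75.

29.75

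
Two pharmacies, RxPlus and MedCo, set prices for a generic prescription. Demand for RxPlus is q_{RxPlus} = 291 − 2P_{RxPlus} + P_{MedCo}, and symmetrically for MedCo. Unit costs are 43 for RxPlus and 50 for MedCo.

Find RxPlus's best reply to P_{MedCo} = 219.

149

RxPlus's profit: π = (P_{RxPlus} − 43)(291 − 2P_{RxPlus} + P_{MedCo}).
∂π/∂P_{RxPlus} = 377 − 4P_{RxPlus} + P_{MedCo} = 0 ⇒ P_{RxPlus} = 94.25 + 0.25P_{MedCo}.
At P_{MedCo} = 219: P_{RxPlus} = 94.25 + 0.25·219 = 149.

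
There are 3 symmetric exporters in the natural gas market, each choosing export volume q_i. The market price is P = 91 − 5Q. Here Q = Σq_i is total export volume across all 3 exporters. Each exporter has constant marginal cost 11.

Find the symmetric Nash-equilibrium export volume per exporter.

4

A representative exporter's profit is π_i = q_i(91 − 5Q) − 11q_i, with Q = q_i + Σ_{j≠i} q_j.
First-order condition: 80 − 10q_i − 5Σ_{j≠i} q_j = 0.
In a symmetric equilibrium every exporter chooses the same q, so Σ_{j≠i} q_j = 2q. The condition becomes 80 − 20q = 0, giving q = 80/20 = 4.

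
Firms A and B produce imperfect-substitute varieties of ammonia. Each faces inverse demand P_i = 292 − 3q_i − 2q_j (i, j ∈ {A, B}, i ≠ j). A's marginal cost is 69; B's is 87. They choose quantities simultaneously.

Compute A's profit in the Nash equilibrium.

2523

Firm A's profit: π = q_A(292 − 3q_A − 2q_B) − 69q_A.
∂π/∂q_A = 223 − 6q_A − 2q_B = 0 ⇒ q_A = 223/6 − (1/3)q_B.
Similarly q_B = 205/6 − (1/3)q_A.
Plugging q_B into A's best response: q_A = 223/6 − (1/3)(205/6 − (1/3)q_A) ⇒ (8/9)q_A = 232/9, so q_A = 29.
Then q_B = 205/6 − (1/3)·29 = 24.5.
P_A = 292 − 3·29 − 2·24.5 = 156.
Profit = (156 − 69)·29 = 2523.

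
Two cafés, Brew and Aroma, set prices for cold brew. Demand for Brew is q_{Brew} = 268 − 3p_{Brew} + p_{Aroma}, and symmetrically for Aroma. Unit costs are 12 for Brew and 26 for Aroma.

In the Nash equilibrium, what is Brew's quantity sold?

Brew's profit: π = (p_{Brew} − 12)(268 − 3p_{Brew} + p_{Aroma}).
∂π/∂p_{Brew} = 304 − 6p_{Brew} + p_{Aroma} = 0 ⇒ p_{Brew} = 152/3 + (1/6)p_{Aroma}.
Similarly p_{Aroma} = 173/3 + (1/6)p_{Brew}.
Plugging p_{Aroma} into Brew's best response: p_{Brew} = 152/3 + (1/6)(173/3 + (1/6)p_{Brew}) ⇒ (35/36)p_{Brew} = 1085/18, so p_{Brew} = 62.
Then p_{Aroma} = 173/3 + (1/6)·62 = 68.
q_{Brew} = 268 − 3·62 + 68 = 150.

150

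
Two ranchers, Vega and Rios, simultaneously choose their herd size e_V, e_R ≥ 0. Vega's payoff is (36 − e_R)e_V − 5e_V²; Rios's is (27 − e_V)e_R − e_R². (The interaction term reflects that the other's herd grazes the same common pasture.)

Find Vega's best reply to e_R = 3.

Expanding Vega's payoff: 36e_V − e_Re_V − 5e_V².
∂π/∂e_V = 36 − e_R − 10e_V = 0, so e_V = 3.6 − 0.1e_R.
At e_R = 3: e_V = 3.6 − 0.1·3 = 3.3.

3.3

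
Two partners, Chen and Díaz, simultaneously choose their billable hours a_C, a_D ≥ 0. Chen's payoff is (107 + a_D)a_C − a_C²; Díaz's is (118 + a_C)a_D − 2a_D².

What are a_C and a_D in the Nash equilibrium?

Expanding Chen's payoff: 107a_C + a_Da_C − a_C².
∂π/∂a_C = 107 + a_D − 2a_C = 0, so a_C = 53.5 + 0.5a_D.
Likewise for Díaz: a_D = 29.5 + 0.25a_C.
Plugging a_D into Chen's best response: a_C = 53.5 + 0.5(29.5 + 0.25a_C) ⇒ 0.875a_C = 68.25, so a_C = 78.
Then a_D = 29.5 + 0.25·78 = 49.

78, 49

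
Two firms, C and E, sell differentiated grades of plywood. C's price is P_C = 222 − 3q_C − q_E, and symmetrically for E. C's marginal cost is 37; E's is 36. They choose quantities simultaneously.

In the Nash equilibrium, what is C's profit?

Firm C's profit: π = q_C(222 − 3q_C − q_E) − 37q_C.
∂π/∂q_C = 185 − 6q_C − q_E = 0 ⇒ q_C = 185/6 − (1/6)q_E.
Similarly q_E = 31 − (1/6)q_C.
Solving the two reaction functions simultaneously: (1 − (−1/6)(−1/6))q_C = 185/6 − (1/6)·31, so (35/36)q_C = 77/3 and q_C = 26.4.
Then q_E = 31 − (1/6)·26.4 = 26.6.
P_C = 222 − 3·26.4 − 26.6 = 116.2.
Profit = (116.2 − 37)·26.4 = 2090.88.

2090.88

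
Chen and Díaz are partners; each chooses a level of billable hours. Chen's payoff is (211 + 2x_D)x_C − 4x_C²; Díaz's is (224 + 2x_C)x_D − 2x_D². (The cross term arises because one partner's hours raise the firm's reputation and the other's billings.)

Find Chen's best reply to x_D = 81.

46.625

Expanding Chen's payoff: 211x_C + 2x_Dx_C − 4x_C².
∂π/∂x_C = 211 + 2x_D − 8x_C = 0, so x_C = 26.375 + 0.25x_D.
At x_D = 81: x_C = 26.375 + 0.25·81 = 46.625.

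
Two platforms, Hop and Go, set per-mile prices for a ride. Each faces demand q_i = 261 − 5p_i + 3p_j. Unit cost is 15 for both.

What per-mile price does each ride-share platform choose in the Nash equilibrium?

48

Hop's profit: π = (p_{Hop} − 15)(261 − 5p_{Hop} + 3p_{Go}).
∂π/∂p_{Hop} = 336 − 10p_{Hop} + 3p_{Go} = 0 ⇒ p_{Hop} = 33.6 + 0.3p_{Go}.
Setting p_{Hop} = p_{Go} in the reaction function: p_{Hop} = 33.6 + 0.3p_{Hop}, so p_{Hop} = 33.6 / 0.7 = 48.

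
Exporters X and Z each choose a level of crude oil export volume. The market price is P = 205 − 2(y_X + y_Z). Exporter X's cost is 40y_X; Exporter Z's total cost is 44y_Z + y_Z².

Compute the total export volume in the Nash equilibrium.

Exporter X's profit: π = y_X(205 − 2(y_X + y_Z)) − 40y_X.
∂π/∂y_X = 165 − 4y_X − 2y_Z = 0, so y_X = 41.25 − 0.5y_Z.
For Z: ∂π/∂y_Z = 161 − 6y_Z − 2y_X = 0 ⇒ y_Z = 161/6 − (1/3)y_X.
Solving the two reaction functions simultaneously: (1 − (−0.5)(−1/3))y_X = 41.25 − 0.5·(161/6), so (5/6)y_X = 167/6 and y_X = 33.4.
Then y_Z = 161/6 − (1/3)·33.4 = 15.7.
Total export volume: 33.4 + 15.7 = 49.1.

49.1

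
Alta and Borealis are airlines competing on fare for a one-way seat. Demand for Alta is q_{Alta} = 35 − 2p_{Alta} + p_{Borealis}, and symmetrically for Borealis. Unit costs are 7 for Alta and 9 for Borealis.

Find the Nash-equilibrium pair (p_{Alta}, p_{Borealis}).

Alta's profit: π = (p_{Alta} − 7)(35 − 2p_{Alta} + p_{Borealis}).
∂π/∂p_{Alta} = 49 − 4p_{Alta} + p_{Borealis} = 0 ⇒ p_{Alta} = 12.25 + 0.25p_{Borealis}.
Similarly p_{Borealis} = 13.25 + 0.25p_{Alta}.
Solving the two reaction functions simultaneously: (1 − (0.25)(0.25))p_{Alta} = 12.25 + 0.25·13.25, so 0.9375p_{Alta} = 15.5625 and p_{Alta} = 16.6.
Then p_{Borealis} = 13.25 + 0.25·16.6 = 17.4.

16.6, 17.4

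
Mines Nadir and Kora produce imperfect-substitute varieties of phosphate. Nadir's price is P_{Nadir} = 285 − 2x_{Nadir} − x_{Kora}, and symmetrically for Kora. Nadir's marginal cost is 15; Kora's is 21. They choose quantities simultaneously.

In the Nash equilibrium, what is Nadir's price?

Mine Nadir's profit: π = x_{Nadir}(285 − 2x_{Nadir} − x_{Kora}) − 15x_{Nadir}.
∂π/∂x_{Nadir} = 270 − 4x_{Nadir} − x_{Kora} = 0 ⇒ x_{Nadir} = 67.5 − 0.25x_{Kora}.
Similarly x_{Kora} = 66 − 0.25x_{Nadir}.
Solving the two reaction functions simultaneously: (1 − (−0.25)(−0.25))x_{Nadir} = 67.5 − 0.25·66, so 0.9375x_{Nadir} = 51 and x_{Nadir} = 54.4.
Then x_{Kora} = 66 − 0.25·54.4 = 52.4.
P_{Nadir} = 285 − 2·54.4 − 52.4 = 123.8.

123.8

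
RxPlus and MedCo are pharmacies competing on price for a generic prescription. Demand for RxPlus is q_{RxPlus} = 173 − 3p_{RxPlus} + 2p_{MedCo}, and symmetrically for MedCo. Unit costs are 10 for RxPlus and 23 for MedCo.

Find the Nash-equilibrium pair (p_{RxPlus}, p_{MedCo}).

53.1875, 58.0625

RxPlus's profit: π = (p_{RxPlus} − 10)(173 − 3p_{RxPlus} + 2p_{MedCo}).
∂π/∂p_{RxPlus} = 203 − 6p_{RxPlus} + 2p_{MedCo} = 0 ⇒ p_{RxPlus} = 203/6 + (1/3)p_{MedCo}.
Similarly p_{MedCo} = 121/3 + (1/3)p_{RxPlus}.
Plugging p_{MedCo} into RxPlus's best response: p_{RxPlus} = 203/6 + (1/3)(121/3 + (1/3)p_{RxPlus}) ⇒ (8/9)p_{RxPlus} = 851/18, so p_{RxPlus} = 53.1875.
Then p_{MedCo} = 121/3 + (1/3)·53.1875 = 58.0625.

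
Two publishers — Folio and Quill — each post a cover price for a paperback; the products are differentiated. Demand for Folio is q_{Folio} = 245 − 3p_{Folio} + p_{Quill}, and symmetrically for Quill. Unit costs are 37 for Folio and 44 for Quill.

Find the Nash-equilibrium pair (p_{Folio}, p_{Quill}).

71.8, 74.8

Folio's profit: π = (p_{Folio} − 37)(245 − 3p_{Folio} + p_{Quill}).
∂π/∂p_{Folio} = 356 − 6p_{Folio} + p_{Quill} = 0 ⇒ p_{Folio} = 178/3 + (1/6)p_{Quill}.
Similarly p_{Quill} = 377/6 + (1/6)p_{Folio}.
Substituting the second reaction function into the first: p_{Folio} = 178/3 + (1/6)(377/6 + (1/6)p_{Folio}), which gives (35/36)p_{Folio} = 2513/36 ⇒ p_{Folio} = 71.8.
Then p_{Quill} = 377/6 + (1/6)·71.8 = 74.8.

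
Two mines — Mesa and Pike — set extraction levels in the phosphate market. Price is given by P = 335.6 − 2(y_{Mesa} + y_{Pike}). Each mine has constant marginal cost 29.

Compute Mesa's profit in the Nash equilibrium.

Mine Mesa's profit: π = y_{Mesa}(335.6 − 2(y_{Mesa} + y_{Pike})) − 29y_{Mesa}.
∂π/∂y_{Mesa} = 306.6 − 4y_{Mesa} − 2y_{Pike} = 0, so y_{Mesa} = 76.65 − 0.5y_{Pike}.
By symmetry y_{Pike} = y_{Mesa}; substituting into the reaction function, 1.5y_{Mesa} = 76.65 and y_{Mesa} = 51.1.
Price P = 335.6 − 2·102.2 = 131.2.
Mesa's profit: (131.2 − 29)·51.1 = 5222.42.

5222.42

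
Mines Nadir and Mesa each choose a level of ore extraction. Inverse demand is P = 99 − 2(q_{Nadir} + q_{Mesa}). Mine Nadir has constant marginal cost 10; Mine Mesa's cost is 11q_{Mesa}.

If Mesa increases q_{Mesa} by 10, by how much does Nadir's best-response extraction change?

-5

Mine Nadir's profit: π = q_{Nadir}(99 − 2(q_{Nadir} + q_{Mesa})) − 10q_{Nadir}.
∂π/∂q_{Nadir} = 89 − 4q_{Nadir} − 2q_{Mesa} = 0, so q_{Nadir} = 22.25 − 0.5q_{Mesa}.
The reaction-function slope is −0.5, so a 10-unit rise in q_{Mesa} moves q_{Nadir} by −0.5 × 10 = −5. Nadir's best response falls — the actions are strategic substitutes.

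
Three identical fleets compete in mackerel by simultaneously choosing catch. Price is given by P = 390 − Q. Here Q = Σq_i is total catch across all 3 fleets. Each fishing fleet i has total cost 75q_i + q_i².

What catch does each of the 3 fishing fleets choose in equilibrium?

A representative fishing fleet's profit is π_i = q_i(390 − Q) − 75q_i − q_i², with Q = q_i + Σ_{j≠i} q_j.
First-order condition: 315 − 4q_i − Σ_{j≠i} q_j = 0.
In a symmetric equilibrium every fishing fleet chooses the same q, so Σ_{j≠i} q_j = 2q. The condition becomes 315 − 6q = 0, giving q = 315/6 = 52.5.

52.5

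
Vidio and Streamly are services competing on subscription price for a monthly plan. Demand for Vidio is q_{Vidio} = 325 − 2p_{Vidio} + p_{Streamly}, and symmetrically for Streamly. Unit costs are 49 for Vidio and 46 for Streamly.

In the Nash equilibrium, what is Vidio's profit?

Vidio's profit: π = (p_{Vidio} − 49)(325 − 2p_{Vidio} + p_{Streamly}).
∂π/∂p_{Vidio} = 423 − 4p_{Vidio} + p_{Streamly} = 0 ⇒ p_{Vidio} = 105.75 + 0.25p_{Streamly}.
Similarly p_{Streamly} = 104.25 + 0.25p_{Vidio}.
Solving the two reaction functions simultaneously: (1 − (0.25)(0.25))p_{Vidio} = 105.75 + 0.25·104.25, so 0.9375p_{Vidio} = 131.8125 and p_{Vidio} = 140.6.
Then p_{Streamly} = 104.25 + 0.25·140.6 = 139.4.
q_{Vidio} = 325 − 2·140.6 + 139.4 = 183.2.
Profit = (140.6 − 49)·183.2 = 16781.12.

16781.12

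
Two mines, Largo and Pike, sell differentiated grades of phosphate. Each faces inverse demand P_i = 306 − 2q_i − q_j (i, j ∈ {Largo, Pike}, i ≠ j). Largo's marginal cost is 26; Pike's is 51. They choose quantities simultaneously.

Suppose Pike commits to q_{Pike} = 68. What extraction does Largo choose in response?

53

Mine Largo's profit: π = q_{Largo}(306 − 2q_{Largo} − q_{Pike}) − 26q_{Largo}.
∂π/∂q_{Largo} = 280 − 4q_{Largo} − q_{Pike} = 0 ⇒ q_{Largo} = 70 − 0.25q_{Pike}.
At q_{Pike} = 68: q_{Largo} = 70 − 0.25·68 = 53.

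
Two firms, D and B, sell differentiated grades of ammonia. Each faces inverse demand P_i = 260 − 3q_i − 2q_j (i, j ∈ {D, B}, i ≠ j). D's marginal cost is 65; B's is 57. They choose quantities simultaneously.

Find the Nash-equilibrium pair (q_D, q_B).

Firm D's profit: π = q_D(260 − 3q_D − 2q_B) − 65q_D.
∂π/∂q_D = 195 − 6q_D − 2q_B = 0 ⇒ q_D = 32.5 − (1/3)q_B.
Similarly q_B = 203/6 − (1/3)q_D.
Substituting the second reaction function into the first: q_D = 32.5 − (1/3)(203/6 − (1/3)q_D), which gives (8/9)q_D = 191/9 ⇒ q_D = 23.875.
Then q_B = 203/6 − (1/3)·23.875 = 25.875.

23.875, 25.875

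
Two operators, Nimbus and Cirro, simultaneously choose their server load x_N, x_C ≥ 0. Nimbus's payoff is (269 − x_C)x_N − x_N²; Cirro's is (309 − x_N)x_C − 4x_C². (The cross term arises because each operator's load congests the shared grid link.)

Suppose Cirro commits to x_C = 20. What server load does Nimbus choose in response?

Expanding Nimbus's payoff: 269x_N − x_Cx_N − x_N².
∂π/∂x_N = 269 − x_C − 2x_N = 0, so x_N = 134.5 − 0.5x_C.
At x_C = 20: x_N = 134.5 − 0.5·20 = 124.5.

124.5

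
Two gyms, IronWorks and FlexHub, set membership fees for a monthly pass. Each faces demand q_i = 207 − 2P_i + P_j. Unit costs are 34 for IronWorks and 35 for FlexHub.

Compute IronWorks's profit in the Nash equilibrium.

6681.68

IronWorks's profit: π = (P_{IronWorks} − 34)(207 − 2P_{IronWorks} + P_{FlexHub}).
∂π/∂P_{IronWorks} = 275 − 4P_{IronWorks} + P_{FlexHub} = 0 ⇒ P_{IronWorks} = 68.75 + 0.25P_{FlexHub}.
Similarly P_{FlexHub} = 69.25 + 0.25P_{IronWorks}.
Plugging P_{FlexHub} into IronWorks's best response: P_{IronWorks} = 68.75 + 0.25(69.25 + 0.25P_{IronWorks}) ⇒ 0.9375P_{IronWorks} = 86.0625, so P_{IronWorks} = 91.8.
Then P_{FlexHub} = 69.25 + 0.25·91.8 = 92.2.
q_{IronWorks} = 207 − 2·91.8 + 92.2 = 115.6.
Profit = (91.8 − 34)·115.6 = 6681.68.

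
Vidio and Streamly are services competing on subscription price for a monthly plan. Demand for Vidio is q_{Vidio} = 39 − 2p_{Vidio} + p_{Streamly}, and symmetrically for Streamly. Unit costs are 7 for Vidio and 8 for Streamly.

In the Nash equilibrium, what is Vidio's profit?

233.28

Vidio's profit: π = (p_{Vidio} − 7)(39 − 2p_{Vidio} + p_{Streamly}).
∂π/∂p_{Vidio} = 53 − 4p_{Vidio} + p_{Streamly} = 0 ⇒ p_{Vidio} = 13.25 + 0.25p_{Streamly}.
Similarly p_{Streamly} = 13.75 + 0.25p_{Vidio}.
Substituting the second reaction function into the first: p_{Vidio} = 13.25 + 0.25(13.75 + 0.25p_{Vidio}), which gives 0.9375p_{Vidio} = 16.6875 ⇒ p_{Vidio} = 17.8.
Then p_{Streamly} = 13.75 + 0.25·17.8 = 18.2.
q_{Vidio} = 39 − 2·17.8 + 18.2 = 21.6.
Profit = (17.8 − 7)·21.6 = 233.28.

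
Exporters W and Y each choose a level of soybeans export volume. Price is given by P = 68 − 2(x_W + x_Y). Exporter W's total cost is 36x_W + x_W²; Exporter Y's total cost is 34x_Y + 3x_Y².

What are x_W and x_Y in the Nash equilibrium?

4.5, 2.5

Exporter W's profit: π = x_W(68 − 2(x_W + x_Y)) − 36x_W − x_W².
∂π/∂x_W = 32 − 6x_W − 2x_Y = 0, so x_W = 16/3 − (1/3)x_Y.
For Y: ∂π/∂x_Y = 34 − 10x_Y − 2x_W = 0 ⇒ x_Y = 3.4 − 0.2x_W.
Plugging x_Y into W's best response: x_W = 16/3 − (1/3)(3.4 − 0.2x_W) ⇒ (14/15)x_W = 4.2, so x_W = 4.5.
Then x_Y = 3.4 − 0.2·4.5 = 2.5.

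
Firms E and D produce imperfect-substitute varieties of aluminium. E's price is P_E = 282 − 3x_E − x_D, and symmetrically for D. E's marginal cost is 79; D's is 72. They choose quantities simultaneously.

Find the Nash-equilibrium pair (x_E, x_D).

Firm E's profit: π = x_E(282 − 3x_E − x_D) − 79x_E.
∂π/∂x_E = 203 − 6x_E − x_D = 0 ⇒ x_E = 203/6 − (1/6)x_D.
Similarly x_D = 35 − (1/6)x_E.
Solving the two reaction functions simultaneously: (1 − (−1/6)(−1/6))x_E = 203/6 − (1/6)·35, so (35/36)x_E = 28 and x_E = 28.8.
Then x_D = 35 − (1/6)·28.8 = 30.2.

28.8, 30.2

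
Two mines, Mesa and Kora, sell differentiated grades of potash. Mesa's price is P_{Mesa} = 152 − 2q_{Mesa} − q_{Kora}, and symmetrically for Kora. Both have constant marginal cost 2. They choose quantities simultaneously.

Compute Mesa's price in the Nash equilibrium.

62

Mine Mesa's profit: π = q_{Mesa}(152 − 2q_{Mesa} − q_{Kora}) − 2q_{Mesa}.
∂π/∂q_{Mesa} = 150 − 4q_{Mesa} − q_{Kora} = 0 ⇒ q_{Mesa} = 37.5 − 0.25q_{Kora}.
The game is symmetric, so in equilibrium q_{Kora} = q_{Mesa}: the reaction function gives 1.25q_{Mesa} = 37.5, hence q_{Mesa} = 30.
P_{Mesa} = 152 − 2·30 − 30 = 62.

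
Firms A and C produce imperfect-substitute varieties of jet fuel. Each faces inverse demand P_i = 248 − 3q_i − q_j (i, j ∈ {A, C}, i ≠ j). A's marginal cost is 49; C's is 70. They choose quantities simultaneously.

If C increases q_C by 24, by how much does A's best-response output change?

-4

Firm A's profit: π = q_A(248 − 3q_A − q_C) − 49q_A.
∂π/∂q_A = 199 − 6q_A − q_C = 0 ⇒ q_A = 199/6 − (1/6)q_C.
The reaction-function slope is −1/6, so a 24-unit rise in q_C moves q_A by −1/6 × 24 = −4. A's best response falls — the actions are strategic substitutes.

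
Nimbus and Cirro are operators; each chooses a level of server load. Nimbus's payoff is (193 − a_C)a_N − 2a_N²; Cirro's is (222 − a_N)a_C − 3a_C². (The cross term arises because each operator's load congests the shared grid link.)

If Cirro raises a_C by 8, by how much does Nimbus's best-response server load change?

-2

Expanding Nimbus's payoff: 193a_N − a_Ca_N − 2a_N².
∂π/∂a_N = 193 − a_C − 4a_N = 0, so a_N = 48.25 − 0.25a_C.
The reaction-function slope is −0.25, so an 8-unit rise in a_C moves a_N by −0.25 × 8 = −2. Nimbus's best response falls — the actions are strategic substitutes.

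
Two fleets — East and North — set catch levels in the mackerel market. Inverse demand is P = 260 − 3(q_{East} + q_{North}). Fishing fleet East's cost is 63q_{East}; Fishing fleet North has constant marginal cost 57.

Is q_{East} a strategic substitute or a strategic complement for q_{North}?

strategic substitutes

Fishing fleet East's profit: π = q_{East}(260 − 3(q_{East} + q_{North})) − 63q_{East}.
∂π/∂q_{East} = 197 − 6q_{East} − 3q_{North} = 0, so q_{East} = 197/6 − 0.5q_{North}.
The best-response slope dq_{East}/dq_{North} = −0.5 < 0: the reaction function is downward-sloping, so the choices are strategic substitutes.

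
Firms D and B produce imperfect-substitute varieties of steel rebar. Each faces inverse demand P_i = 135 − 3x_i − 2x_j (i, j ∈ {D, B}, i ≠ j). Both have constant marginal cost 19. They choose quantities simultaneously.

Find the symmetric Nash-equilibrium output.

14.5

Firm D's profit: π = x_D(135 − 3x_D − 2x_B) − 19x_D.
∂π/∂x_D = 116 − 6x_D − 2x_B = 0 ⇒ x_D = 58/3 − (1/3)x_B.
The game is symmetric, so in equilibrium x_B = x_D: the reaction function gives (4/3)x_D = 58/3, hence x_D = 14.5.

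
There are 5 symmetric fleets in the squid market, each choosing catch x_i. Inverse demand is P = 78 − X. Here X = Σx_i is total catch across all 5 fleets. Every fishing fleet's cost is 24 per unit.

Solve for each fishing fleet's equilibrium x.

A representative fishing fleet's profit is π_i = x_i(78 − X) − 24x_i, with X = x_i + Σ_{j≠i} x_j.
First-order condition: 54 − 2x_i − Σ_{j≠i} x_j = 0.
In a symmetric equilibrium every fishing fleet chooses the same x, so Σ_{j≠i} x_j = 4x. The condition becomes 54 − 6x = 0, giving x = 54/6 = 9.

9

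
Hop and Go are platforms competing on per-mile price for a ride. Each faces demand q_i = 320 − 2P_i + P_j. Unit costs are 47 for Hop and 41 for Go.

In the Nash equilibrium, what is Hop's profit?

Hop's profit: π = (P_{Hop} − 47)(320 − 2P_{Hop} + P_{Go}).
∂π/∂P_{Hop} = 414 − 4P_{Hop} + P_{Go} = 0 ⇒ P_{Hop} = 103.5 + 0.25P_{Go}.
Similarly P_{Go} = 100.5 + 0.25P_{Hop}.
Solving the two reaction functions simultaneously: (1 − (0.25)(0.25))P_{Hop} = 103.5 + 0.25·100.5, so 0.9375P_{Hop} = 128.625 and P_{Hop} = 137.2.
Then P_{Go} = 100.5 + 0.25·137.2 = 134.8.
q_{Hop} = 320 − 2·137.2 + 134.8 = 180.4.
Profit = (137.2 − 47)·180.4 = 16272.08.

16272.08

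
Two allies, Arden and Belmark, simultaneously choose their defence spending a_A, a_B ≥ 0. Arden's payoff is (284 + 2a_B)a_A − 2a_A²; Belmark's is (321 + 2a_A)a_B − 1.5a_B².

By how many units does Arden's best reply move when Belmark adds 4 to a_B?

Expanding Arden's payoff: 284a_A + 2a_Ba_A − 2a_A².
∂π/∂a_A = 284 + 2a_B − 4a_A = 0, so a_A = 71 + 0.5a_B.
The reaction-function slope is 0.5, so a 4-unit rise in a_B moves a_A by 0.5 × 4 = 2. Arden's best response rises — the actions are strategic complements.

2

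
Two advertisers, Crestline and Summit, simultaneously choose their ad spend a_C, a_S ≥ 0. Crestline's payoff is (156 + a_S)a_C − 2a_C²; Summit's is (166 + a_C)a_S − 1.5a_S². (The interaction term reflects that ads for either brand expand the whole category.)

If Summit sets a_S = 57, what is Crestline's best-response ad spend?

53.25

Expanding Crestline's payoff: 156a_C + a_Sa_C − 2a_C².
∂π/∂a_C = 156 + a_S − 4a_C = 0, so a_C = 39 + 0.25a_S.
At a_S = 57: a_C = 39 + 0.25·57 = 53.25.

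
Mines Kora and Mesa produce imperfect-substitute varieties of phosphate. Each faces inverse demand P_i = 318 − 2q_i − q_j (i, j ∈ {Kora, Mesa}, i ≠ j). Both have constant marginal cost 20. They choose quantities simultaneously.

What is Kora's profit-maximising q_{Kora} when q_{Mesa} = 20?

Mine Kora's profit: π = q_{Kora}(318 − 2q_{Kora} − q_{Mesa}) − 20q_{Kora}.
∂π/∂q_{Kora} = 298 − 4q_{Kora} − q_{Mesa} = 0 ⇒ q_{Kora} = 74.5 − 0.25q_{Mesa}.
At q_{Mesa} = 20: q_{Kora} = 74.5 − 0.25·20 = 69.5.

69.5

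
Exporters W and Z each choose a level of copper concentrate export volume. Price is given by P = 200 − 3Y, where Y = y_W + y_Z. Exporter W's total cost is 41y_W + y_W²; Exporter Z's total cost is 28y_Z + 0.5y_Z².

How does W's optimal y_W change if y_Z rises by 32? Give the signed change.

-12

Exporter W's profit: π = y_W(200 − 3(y_W + y_Z)) − 41y_W − y_W².
∂π/∂y_W = 159 − 8y_W − 3y_Z = 0, so y_W = 19.875 − 0.375y_Z.
The reaction-function slope is −0.375, so a 32-unit rise in y_Z moves y_W by −0.375 × 32 = −12. W's best response falls — the actions are strategic substitutes.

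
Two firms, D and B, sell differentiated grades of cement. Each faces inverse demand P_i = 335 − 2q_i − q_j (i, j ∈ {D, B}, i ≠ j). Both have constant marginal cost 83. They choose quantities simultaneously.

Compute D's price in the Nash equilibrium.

Firm D's profit: π = q_D(335 − 2q_D − q_B) − 83q_D.
∂π/∂q_D = 252 − 4q_D − q_B = 0 ⇒ q_D = 63 − 0.25q_B.
Setting q_D = q_B in the reaction function: q_D = 63 − 0.25q_D, so q_D = 63 / 1.25 = 50.4.
P_D = 335 − 2·50.4 − 50.4 = 183.8.

183.8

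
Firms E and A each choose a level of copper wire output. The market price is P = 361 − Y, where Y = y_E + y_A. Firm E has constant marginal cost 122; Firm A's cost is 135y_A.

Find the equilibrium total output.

Firm E's profit: π = y_E(361 − (y_E + y_A)) − 122y_E.
∂π/∂y_E = 239 − 2y_E − y_A = 0, so y_E = 119.5 − 0.5y_A.
By the same steps for A: y_A = 113 − 0.5y_E.
Plugging y_A into E's best response: y_E = 119.5 − 0.5(113 − 0.5y_E) ⇒ 0.75y_E = 63, so y_E = 84.
Then y_A = 113 − 0.5·84 = 71.
Total output: 84 + 71 = 155.

155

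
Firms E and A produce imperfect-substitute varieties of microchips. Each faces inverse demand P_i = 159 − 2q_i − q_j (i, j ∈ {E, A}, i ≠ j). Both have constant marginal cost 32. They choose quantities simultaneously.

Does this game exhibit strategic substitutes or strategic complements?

Firm E's profit: π = q_E(159 − 2q_E − q_A) − 32q_E.
∂π/∂q_E = 127 − 4q_E − q_A = 0 ⇒ q_E = 31.75 − 0.25q_A.
The best-response slope dq_E/dq_A = −0.25 < 0: the reaction function is downward-sloping, so the choices are strategic substitutes.

strategic substitutes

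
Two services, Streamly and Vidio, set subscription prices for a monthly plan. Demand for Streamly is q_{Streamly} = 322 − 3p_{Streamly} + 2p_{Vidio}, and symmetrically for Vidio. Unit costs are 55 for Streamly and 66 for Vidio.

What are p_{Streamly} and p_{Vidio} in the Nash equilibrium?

123.8125, 127.9375

Streamly's profit: π = (p_{Streamly} − 55)(322 − 3p_{Streamly} + 2p_{Vidio}).
∂π/∂p_{Streamly} = 487 − 6p_{Streamly} + 2p_{Vidio} = 0 ⇒ p_{Streamly} = 487/6 + (1/3)p_{Vidio}.
Similarly p_{Vidio} = 260/3 + (1/3)p_{Streamly}.
Solving the two reaction functions simultaneously: (1 − (1/3)(1/3))p_{Streamly} = 487/6 + (1/3)·(260/3), so (8/9)p_{Streamly} = 1981/18 and p_{Streamly} = 123.8125.
Then p_{Vidio} = 260/3 + (1/3)·123.8125 = 127.9375.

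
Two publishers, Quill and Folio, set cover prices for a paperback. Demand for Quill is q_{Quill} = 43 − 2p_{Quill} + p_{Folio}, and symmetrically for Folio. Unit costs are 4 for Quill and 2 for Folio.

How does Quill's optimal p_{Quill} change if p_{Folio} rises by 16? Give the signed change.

4

Quill's profit: π = (p_{Quill} − 4)(43 − 2p_{Quill} + p_{Folio}).
∂π/∂p_{Quill} = 51 − 4p_{Quill} + p_{Folio} = 0 ⇒ p_{Quill} = 12.75 + 0.25p_{Folio}.
The reaction-function slope is 0.25, so a 16-unit rise in p_{Folio} moves p_{Quill} by 0.25 × 16 = 4. Quill's best response rises — the actions are strategic complements.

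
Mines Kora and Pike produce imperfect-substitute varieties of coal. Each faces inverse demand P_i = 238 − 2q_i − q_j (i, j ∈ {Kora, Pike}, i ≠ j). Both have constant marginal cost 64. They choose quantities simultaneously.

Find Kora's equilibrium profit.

2422.08

Mine Kora's profit: π = q_{Kora}(238 − 2q_{Kora} − q_{Pike}) − 64q_{Kora}.
∂π/∂q_{Kora} = 174 − 4q_{Kora} − q_{Pike} = 0 ⇒ q_{Kora} = 43.5 − 0.25q_{Pike}.
Setting q_{Kora} = q_{Pike} in the reaction function: q_{Kora} = 43.5 − 0.25q_{Kora}, so q_{Kora} = 43.5 / 1.25 = 34.8.
P_{Kora} = 238 − 2·34.8 − 34.8 = 133.6.
Profit = (133.6 − 64)·34.8 = 2422.08.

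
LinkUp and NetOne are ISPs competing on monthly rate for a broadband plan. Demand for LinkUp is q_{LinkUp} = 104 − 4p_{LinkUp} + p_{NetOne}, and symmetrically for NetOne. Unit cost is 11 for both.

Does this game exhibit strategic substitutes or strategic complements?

LinkUp's profit: π = (p_{LinkUp} − 11)(104 − 4p_{LinkUp} + p_{NetOne}).
∂π/∂p_{LinkUp} = 148 − 8p_{LinkUp} + p_{NetOne} = 0 ⇒ p_{LinkUp} = 18.5 + 0.125p_{NetOne}.
The best-response slope dp_{LinkUp}/dp_{NetOne} = 0.125 > 0: the reaction function is upward-sloping, so the choices are strategic complements.

strategic complements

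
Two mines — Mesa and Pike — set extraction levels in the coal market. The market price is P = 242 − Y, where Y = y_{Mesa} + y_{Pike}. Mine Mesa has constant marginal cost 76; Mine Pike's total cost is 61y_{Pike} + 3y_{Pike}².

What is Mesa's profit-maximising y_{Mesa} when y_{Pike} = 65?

50.5

Mine Mesa's profit: π = y_{Mesa}(242 − (y_{Mesa} + y_{Pike})) − 76y_{Mesa}.
∂π/∂y_{Mesa} = 166 − 2y_{Mesa} − y_{Pike} = 0, so y_{Mesa} = 83 − 0.5y_{Pike}.
At y_{Pike} = 65: y_{Mesa} = 83 − 0.5·65 = 50.5.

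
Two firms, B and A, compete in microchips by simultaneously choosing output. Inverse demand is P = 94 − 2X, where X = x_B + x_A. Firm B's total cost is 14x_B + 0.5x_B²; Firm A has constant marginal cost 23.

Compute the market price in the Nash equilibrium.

47.375

Firm B's profit: π = x_B(94 − 2(x_B + x_A)) − 14x_B − 0.5x_B².
∂π/∂x_B = 80 − 5x_B − 2x_A = 0, so x_B = 16 − 0.4x_A.
For A: ∂π/∂x_A = 71 − 4x_A − 2x_B = 0 ⇒ x_A = 17.75 − 0.5x_B.
Substituting the second reaction function into the first: x_B = 16 − 0.4(17.75 − 0.5x_B), which gives 0.8x_B = 8.9 ⇒ x_B = 11.125.
Then x_A = 17.75 − 0.5·11.125 = 12.1875.
Equilibrium price: P = 94 − 2·23.3125 = 47.375.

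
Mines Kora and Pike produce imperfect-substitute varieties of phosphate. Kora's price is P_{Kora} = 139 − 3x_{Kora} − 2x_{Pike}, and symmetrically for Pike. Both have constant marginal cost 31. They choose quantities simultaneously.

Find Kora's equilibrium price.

Mine Kora's profit: π = x_{Kora}(139 − 3x_{Kora} − 2x_{Pike}) − 31x_{Kora}.
∂π/∂x_{Kora} = 108 − 6x_{Kora} − 2x_{Pike} = 0 ⇒ x_{Kora} = 18 − (1/3)x_{Pike}.
Setting x_{Kora} = x_{Pike} in the reaction function: x_{Kora} = 18 − (1/3)x_{Kora}, so x_{Kora} = 18 / (4/3) = 13.5.
P_{Kora} = 139 − 3·13.5 − 2·13.5 = 71.5.

71.5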